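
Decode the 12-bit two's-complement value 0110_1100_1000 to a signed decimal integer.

MSB is 0, so the value is non-negative: 011011001000 = 1736.

1736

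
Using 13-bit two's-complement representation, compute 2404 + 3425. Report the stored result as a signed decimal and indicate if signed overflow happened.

2404 → 0100101100100
3425 → 0110101100001
  0100101100100
+ 0110101100001
= 1011011000101
Result 1011011000101: MSB = 1 → 5829 − 8192 = -2363.
Both addends are non-negative but the stored result is negative: signed overflow. The true value 2404 + 3425 = 5829 lies outside [-4096, 4095].

-2363; overflow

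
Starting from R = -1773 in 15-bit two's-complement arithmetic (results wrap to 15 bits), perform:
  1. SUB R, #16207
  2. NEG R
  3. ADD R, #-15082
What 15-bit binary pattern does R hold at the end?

000101101010010

Start: R = -1773 = 111100100010011.
R = -1773 − 16207 = -17980; wraps to 14788 = 011100111000100
R = −(14788) = -14788 = 100011000111100
R = -14788 + (-15082) = -29870; wraps to 2898 = 000101101010010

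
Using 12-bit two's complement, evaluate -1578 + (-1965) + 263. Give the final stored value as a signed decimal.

816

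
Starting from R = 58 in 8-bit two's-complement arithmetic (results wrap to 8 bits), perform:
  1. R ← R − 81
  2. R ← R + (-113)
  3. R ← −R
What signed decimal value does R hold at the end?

-120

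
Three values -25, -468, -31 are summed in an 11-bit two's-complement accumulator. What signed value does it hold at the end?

-524

-25 + (-468) = -493 (11000010011)
-493 + (-31) = -524 (10111110100)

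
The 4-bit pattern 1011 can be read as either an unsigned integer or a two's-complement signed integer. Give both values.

unsigned = 11, signed = -5

Unsigned: 1011 = 11.
Signed: MSB=1 → 11 − 16 = -5.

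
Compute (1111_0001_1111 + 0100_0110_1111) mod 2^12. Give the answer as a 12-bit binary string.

001110001110

  111100011111
+ 010001101111
= 001110001110  (discard carry-out 1)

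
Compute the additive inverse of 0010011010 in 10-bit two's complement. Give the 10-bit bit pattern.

1101100110

Invert: 1101100101. Add 1: 1101100110.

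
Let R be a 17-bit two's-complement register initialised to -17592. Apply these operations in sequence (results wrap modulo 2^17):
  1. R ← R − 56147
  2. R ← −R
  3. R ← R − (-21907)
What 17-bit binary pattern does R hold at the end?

10111010110011110

Start: R = -17592 = 11011101101001000.
R = -17592 − 56147 = -73739; wraps to 57333 = 01101111111110101
R = −(57333) = -57333 = 10010000000001011
R = -57333 − (-21907) = -35426 = 10111010110011110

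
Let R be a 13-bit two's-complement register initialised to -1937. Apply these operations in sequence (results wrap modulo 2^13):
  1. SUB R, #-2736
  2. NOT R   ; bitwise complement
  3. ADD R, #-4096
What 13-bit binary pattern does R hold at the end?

0110011100000

Start: R = -1937 = 1100001101111.
R = -1937 − (-2736) = 799 = 0001100011111
R = NOT 0001100011111 = 1110011100000 = -800
R = -800 + (-4096) = -4896; wraps to 3296 = 0110011100000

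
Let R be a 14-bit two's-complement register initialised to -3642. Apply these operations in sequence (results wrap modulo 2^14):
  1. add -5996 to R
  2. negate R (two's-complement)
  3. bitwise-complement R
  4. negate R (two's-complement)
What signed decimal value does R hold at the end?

-6745

Start: R = -3642 = 11000111000110.
R = -3642 + (-5996) = -9638; wraps to 6746 = 01101001011010
R = −(6746) = -6746 = 10010110100110
R = NOT 10010110100110 = 01101001011001 = 6745
R = −(6745) = -6745 = 10010110100111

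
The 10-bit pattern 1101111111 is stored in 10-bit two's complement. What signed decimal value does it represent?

-129

MSB is 1, so the value is negative.
Invert: 0010000000. Add 1: 0010000001 = 129. So the value is −129.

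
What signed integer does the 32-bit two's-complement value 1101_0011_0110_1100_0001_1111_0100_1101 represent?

-747888819

MSB is 1, so the value is negative.
Unsigned reading: 3547078477. Subtract 2^32 = 4294967296: 3547078477 − 4294967296 = -747888819.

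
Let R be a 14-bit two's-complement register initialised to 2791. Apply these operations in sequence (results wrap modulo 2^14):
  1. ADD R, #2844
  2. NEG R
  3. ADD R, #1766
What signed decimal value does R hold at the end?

-3869

Start: R = 2791 = 00101011100111.
R = 2791 + 2844 = 5635 = 01011000000011
R = −(5635) = -5635 = 10100111111101
R = -5635 + 1766 = -3869 = 11000011100011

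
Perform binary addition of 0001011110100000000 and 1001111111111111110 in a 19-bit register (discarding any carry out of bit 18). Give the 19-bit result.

1011011110011111110

  0001011110100000000
+ 1001111111111111110
= 1011011110011111110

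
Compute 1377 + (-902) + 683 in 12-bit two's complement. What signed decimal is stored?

1158

1377 + (-902) = 475 (000111011011)
475 + 683 = 1158 (010010000110)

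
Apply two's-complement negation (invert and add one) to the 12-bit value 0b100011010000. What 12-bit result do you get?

Invert: 011100101111. Add 1: 011100110000.
Check: 100011010000 = -1840, 011100110000 = 1840.

011100110000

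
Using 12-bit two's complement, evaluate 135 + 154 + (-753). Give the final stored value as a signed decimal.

-464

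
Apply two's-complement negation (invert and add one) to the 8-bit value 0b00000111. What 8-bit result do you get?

11111001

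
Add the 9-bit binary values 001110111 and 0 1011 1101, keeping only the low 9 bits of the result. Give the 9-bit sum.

100110100

  001110111
+ 010111101
= 100110100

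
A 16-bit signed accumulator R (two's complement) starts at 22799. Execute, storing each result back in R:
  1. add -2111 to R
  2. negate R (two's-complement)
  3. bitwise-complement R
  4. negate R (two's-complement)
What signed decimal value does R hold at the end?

Start: R = 22799 = 0101100100001111.
R = 22799 + (-2111) = 20688 = 0101000011010000
R = −(20688) = -20688 = 1010111100110000
R = NOT 1010111100110000 = 0101000011001111 = 20687
R = −(20687) = -20687 = 1010111100110001

-20687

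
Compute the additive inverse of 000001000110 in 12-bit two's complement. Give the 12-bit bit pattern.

111110111010

Invert: 111110111001. Add 1: 111110111010.
Check: 000001000110 = 70, 111110111010 = -70.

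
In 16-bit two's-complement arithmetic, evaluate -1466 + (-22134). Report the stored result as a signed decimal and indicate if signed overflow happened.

-23600; no overflow

-1466 → 1111101001000110
-22134 → 1010100110001010
  1111101001000110
+ 1010100110001010
= 1010001111010000  (discard carry-out 1)
Result 1010001111010000: MSB = 1 → 41936 − 65536 = -23600.
Both addends are negative and so is the stored result: no signed overflow.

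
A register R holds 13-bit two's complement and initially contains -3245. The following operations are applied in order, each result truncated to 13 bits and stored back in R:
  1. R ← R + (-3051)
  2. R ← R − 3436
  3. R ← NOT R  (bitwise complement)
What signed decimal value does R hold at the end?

Start: R = -3245 = 1001101010011.
R = -3245 + (-3051) = -6296; wraps to 1896 = 0011101101000
R = 1896 − 3436 = -1540 = 1100111111100
R = NOT 1100111111100 = 0011000000011 = 1539

1539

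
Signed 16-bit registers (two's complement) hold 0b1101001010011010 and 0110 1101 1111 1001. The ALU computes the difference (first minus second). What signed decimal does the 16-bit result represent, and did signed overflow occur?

25761; overflow

0b1101001010011010 → 1101001010011010 = -11622 (signed)
0110 1101 1111 1001 → 0110110111111001 = 28153 (signed)
Subtract via negate-and-add: invert 0110110111111001 + 1 = 1001001000000111 (i.e. -28153).
  1101001010011010
+ 1001001000000111
= 0110010010100001  (discard carry-out 1)
Result 0110010010100001: MSB = 0 → value 25761.
Both addends (after negating the subtrahend) are negative but the stored result is non-negative: signed overflow. The true value -11622 − 28153 = -39775 lies outside [-32768, 32767].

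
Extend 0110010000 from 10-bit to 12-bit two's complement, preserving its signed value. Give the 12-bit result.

000110010000

MSB of 0110010000 is 0; replicate it into the new high bits.
00|0110010000 → 000110010000 (still 400).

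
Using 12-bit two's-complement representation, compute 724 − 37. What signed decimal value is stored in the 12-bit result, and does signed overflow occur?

687; no overflow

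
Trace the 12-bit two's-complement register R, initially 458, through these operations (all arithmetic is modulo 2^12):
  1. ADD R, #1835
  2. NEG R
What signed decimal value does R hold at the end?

1803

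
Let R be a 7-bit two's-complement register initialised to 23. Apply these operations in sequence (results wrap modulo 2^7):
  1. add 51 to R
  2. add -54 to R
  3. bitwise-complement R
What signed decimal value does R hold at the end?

Start: R = 23 = 0010111.
R = 23 + 51 = 74; wraps to -54 = 1001010
R = -54 + (-54) = -108; wraps to 20 = 0010100
R = NOT 0010100 = 1101011 = -21

-21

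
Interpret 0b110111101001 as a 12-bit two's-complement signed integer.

-535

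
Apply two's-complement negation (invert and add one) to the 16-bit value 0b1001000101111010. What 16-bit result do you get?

0110111010000110

Invert: 0110111010000101. Add 1: 0110111010000110.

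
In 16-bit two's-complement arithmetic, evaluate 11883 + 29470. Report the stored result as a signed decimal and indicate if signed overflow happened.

11883 → 0010111001101011
29470 → 0111001100011110
  0010111001101011
+ 0111001100011110
= 1010000110001001
Result 1010000110001001: MSB = 1 → 41353 − 65536 = -24183.
Both addends are non-negative but the stored result is negative: signed overflow. The true value 11883 + 29470 = 41353 lies outside [-32768, 32767].

-24183; overflow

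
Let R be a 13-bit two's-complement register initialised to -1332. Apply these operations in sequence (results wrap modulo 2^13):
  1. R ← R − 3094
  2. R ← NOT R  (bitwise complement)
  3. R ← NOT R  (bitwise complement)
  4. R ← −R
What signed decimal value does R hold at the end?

-3766

Start: R = -1332 = 1101011001100.
R = -1332 − 3094 = -4426; wraps to 3766 = 0111010110110
R = NOT 0111010110110 = 1000101001001 = -3767
R = NOT 1000101001001 = 0111010110110 = 3766
R = −(3766) = -3766 = 1000101001010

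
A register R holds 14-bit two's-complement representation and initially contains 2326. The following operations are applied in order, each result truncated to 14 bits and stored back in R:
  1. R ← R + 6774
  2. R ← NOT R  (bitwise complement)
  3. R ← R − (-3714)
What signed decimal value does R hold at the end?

Start: R = 2326 = 00100100010110.
R = 2326 + 6774 = 9100; wraps to -7284 = 10001110001100
R = NOT 10001110001100 = 01110001110011 = 7283
R = 7283 − (-3714) = 10997; wraps to -5387 = 10101011110101

-5387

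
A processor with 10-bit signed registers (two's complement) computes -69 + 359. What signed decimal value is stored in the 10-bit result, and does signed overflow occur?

290; no overflow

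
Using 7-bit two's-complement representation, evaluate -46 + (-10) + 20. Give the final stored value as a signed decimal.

-36

-46 + (-10) = -56 (1001000)
-56 + 20 = -36 (1011100)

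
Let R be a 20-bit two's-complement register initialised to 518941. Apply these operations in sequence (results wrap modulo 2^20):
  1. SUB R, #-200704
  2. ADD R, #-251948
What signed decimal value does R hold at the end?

Start: R = 518941 = 01111110101100011101.
R = 518941 − (-200704) = 719645; wraps to -328931 = 10101111101100011101
R = -328931 + (-251948) = -580879; wraps to 467697 = 01110010001011110001

467697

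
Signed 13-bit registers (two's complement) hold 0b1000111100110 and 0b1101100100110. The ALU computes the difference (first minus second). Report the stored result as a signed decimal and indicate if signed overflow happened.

-2368; no overflow

0b1000111100110 → 1000111100110 = -3610 (signed)
0b1101100100110 → 1101100100110 = -1242 (signed)
Subtract via negate-and-add: invert 1101100100110 + 1 = 0010011011010 (i.e. 1242).
  1000111100110
+ 0010011011010
= 1011011000000
Result 1011011000000: MSB = 1 → 5824 − 8192 = -2368.
Addends (after negating the subtrahend) have opposite signs, so signed overflow cannot occur.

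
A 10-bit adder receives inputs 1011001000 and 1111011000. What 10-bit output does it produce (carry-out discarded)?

1010100000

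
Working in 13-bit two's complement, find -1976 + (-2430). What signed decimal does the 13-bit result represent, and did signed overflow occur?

3786; overflow

-1976 → 1100001001000
-2430 → 1011010000010
  1100001001000
+ 1011010000010
= 0111011001010  (discard carry-out 1)
Result 0111011001010: MSB = 0 → value 3786.
Both addends are negative but the stored result is non-negative: signed overflow. The true value -1976 + (-2430) = -4406 lies outside [-4096, 4095].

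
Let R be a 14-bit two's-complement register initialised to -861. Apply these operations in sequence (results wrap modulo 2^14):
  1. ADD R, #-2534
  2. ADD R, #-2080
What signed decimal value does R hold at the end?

-5475

Start: R = -861 = 11110010100011.
R = -861 + (-2534) = -3395 = 11001010111101
R = -3395 + (-2080) = -5475 = 10101010011101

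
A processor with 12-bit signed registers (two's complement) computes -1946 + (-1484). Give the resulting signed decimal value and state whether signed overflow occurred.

-1946 → 100001100110
-1484 → 101000110100
  100001100110
+ 101000110100
= 001010011010  (discard carry-out 1)
Result 001010011010: MSB = 0 → value 666.
Both addends are negative but the stored result is non-negative: signed overflow. The true value -1946 + (-1484) = -3430 lies outside [-2048, 2047].

666; overflow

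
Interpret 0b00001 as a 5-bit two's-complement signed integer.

MSB is 0, so the value is non-negative: 00001 = 1.

1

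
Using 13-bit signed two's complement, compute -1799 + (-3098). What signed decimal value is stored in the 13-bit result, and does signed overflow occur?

-1799 → 1100011111001
-3098 → 1001111100110
  1100011111001
+ 1001111100110
= 0110011011111  (discard carry-out 1)
Result 0110011011111: MSB = 0 → value 3295.
Both addends are negative but the stored result is non-negative: signed overflow. The true value -1799 + (-3098) = -4897 lies outside [-4096, 4095].

3295; overflow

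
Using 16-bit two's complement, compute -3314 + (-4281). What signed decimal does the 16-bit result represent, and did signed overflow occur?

-7595; no overflow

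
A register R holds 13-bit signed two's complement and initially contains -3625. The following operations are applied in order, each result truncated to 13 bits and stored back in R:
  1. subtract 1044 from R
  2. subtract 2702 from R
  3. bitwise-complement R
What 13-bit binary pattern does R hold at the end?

1110011001010

Start: R = -3625 = 1000111010111.
R = -3625 − 1044 = -4669; wraps to 3523 = 0110111000011
R = 3523 − 2702 = 821 = 0001100110101
R = NOT 0001100110101 = 1110011001010 = -822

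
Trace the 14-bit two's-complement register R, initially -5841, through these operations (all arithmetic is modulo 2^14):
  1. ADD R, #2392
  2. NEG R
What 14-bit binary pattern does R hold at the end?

Start: R = -5841 = 10100100101111.
R = -5841 + 2392 = -3449 = 11001010000111
R = −(-3449) = 3449 = 00110101111001

00110101111001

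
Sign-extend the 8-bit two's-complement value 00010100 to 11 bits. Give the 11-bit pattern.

00000010100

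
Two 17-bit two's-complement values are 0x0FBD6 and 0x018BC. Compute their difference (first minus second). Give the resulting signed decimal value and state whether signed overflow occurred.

58138; no overflow

0x0FBD6 = 01111101111010110 = 64470 (signed)
0x018BC = 00001100010111100 = 6332 (signed)
Subtract via negate-and-add: invert 00001100010111100 + 1 = 11110011101000100 (i.e. -6332).
  01111101111010110
+ 11110011101000100
= 01110001100011010  (discard carry-out 1)
Result 01110001100011010: MSB = 0 → value 58138.
Addends (after negating the subtrahend) have opposite signs, so signed overflow cannot occur.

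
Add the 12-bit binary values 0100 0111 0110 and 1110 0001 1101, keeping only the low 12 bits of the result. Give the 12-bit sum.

  010001110110
+ 111000011101
= 001010010011  (discard carry-out 1)

001010010011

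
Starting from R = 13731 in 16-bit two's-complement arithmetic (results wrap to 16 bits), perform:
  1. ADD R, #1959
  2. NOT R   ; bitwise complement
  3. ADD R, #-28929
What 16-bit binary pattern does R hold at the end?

0101000110110100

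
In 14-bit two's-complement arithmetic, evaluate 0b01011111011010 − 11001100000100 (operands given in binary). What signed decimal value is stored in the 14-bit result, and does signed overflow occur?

-6954; overflow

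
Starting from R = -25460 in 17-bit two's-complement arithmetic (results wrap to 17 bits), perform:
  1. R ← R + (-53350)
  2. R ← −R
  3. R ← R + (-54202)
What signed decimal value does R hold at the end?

24608

Start: R = -25460 = 11001110010001100.
R = -25460 + (-53350) = -78810; wraps to 52262 = 01100110000100110
R = −(52262) = -52262 = 10011001111011010
R = -52262 + (-54202) = -106464; wraps to 24608 = 00110000000100000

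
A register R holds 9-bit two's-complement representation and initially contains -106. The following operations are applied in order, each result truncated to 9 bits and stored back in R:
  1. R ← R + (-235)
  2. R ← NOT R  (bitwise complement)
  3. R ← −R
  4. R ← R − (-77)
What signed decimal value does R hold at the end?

Start: R = -106 = 110010110.
R = -106 + (-235) = -341; wraps to 171 = 010101011
R = NOT 010101011 = 101010100 = -172
R = −(-172) = 172 = 010101100
R = 172 − (-77) = 249 = 011111001

249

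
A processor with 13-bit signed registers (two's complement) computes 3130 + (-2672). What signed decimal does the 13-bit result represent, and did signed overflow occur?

458; no overflow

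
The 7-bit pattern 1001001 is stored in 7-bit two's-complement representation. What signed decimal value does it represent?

-55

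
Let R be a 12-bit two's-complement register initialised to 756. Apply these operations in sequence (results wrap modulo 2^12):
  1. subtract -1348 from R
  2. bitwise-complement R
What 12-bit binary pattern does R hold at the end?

011111000111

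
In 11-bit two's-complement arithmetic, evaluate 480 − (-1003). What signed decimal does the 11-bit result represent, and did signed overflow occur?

-565; overflow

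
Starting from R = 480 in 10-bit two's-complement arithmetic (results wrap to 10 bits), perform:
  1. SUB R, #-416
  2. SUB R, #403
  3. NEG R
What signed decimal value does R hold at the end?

Start: R = 480 = 0111100000.
R = 480 − (-416) = 896; wraps to -128 = 1110000000
R = -128 − 403 = -531; wraps to 493 = 0111101101
R = −(493) = -493 = 1000010011

-493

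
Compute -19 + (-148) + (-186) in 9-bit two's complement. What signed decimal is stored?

159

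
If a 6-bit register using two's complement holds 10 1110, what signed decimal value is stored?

-18

MSB is 1, so the value is negative.
Invert: 010001. Add 1: 010010 = 18. So the value is −18.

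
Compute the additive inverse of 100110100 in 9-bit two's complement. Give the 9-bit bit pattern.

Invert: 011001011. Add 1: 011001100.
Check: 100110100 = -204, 011001100 = 204.

011001100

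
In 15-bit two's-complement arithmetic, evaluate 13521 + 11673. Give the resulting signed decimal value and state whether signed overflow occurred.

13521 → 011010011010001
11673 → 010110110011001
  011010011010001
+ 010110110011001
= 110001001101010
Result 110001001101010: MSB = 1 → 25194 − 32768 = -7574.
Both addends are non-negative but the stored result is negative: signed overflow. The true value 13521 + 11673 = 25194 lies outside [-16384, 16383].

-7574; overflow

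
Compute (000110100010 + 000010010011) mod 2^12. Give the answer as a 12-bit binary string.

001000110101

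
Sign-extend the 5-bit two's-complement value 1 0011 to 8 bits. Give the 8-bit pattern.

MSB of 10011 is 1; replicate it into the new high bits.
111|10011 → 11110011 (still -13).

11110011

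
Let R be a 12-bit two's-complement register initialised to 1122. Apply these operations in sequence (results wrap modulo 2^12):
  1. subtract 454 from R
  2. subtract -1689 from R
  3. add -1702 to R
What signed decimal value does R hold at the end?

655

Start: R = 1122 = 010001100010.
R = 1122 − 454 = 668 = 001010011100
R = 668 − (-1689) = 2357; wraps to -1739 = 100100110101
R = -1739 + (-1702) = -3441; wraps to 655 = 001010001111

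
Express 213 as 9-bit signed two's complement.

011010101

213 is non-negative, so write it directly in 9 bits: 011010101.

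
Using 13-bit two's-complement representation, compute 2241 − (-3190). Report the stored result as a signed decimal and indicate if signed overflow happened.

-2761; overflow

2241 → 0100011000001
-3190 → 1001110001010
Subtract via negate-and-add: invert 1001110001010 + 1 = 0110001110110 (i.e. 3190).
  0100011000001
+ 0110001110110
= 1010100110111
Result 1010100110111: MSB = 1 → 5431 − 8192 = -2761.
Both addends (after negating the subtrahend) are non-negative but the stored result is negative: signed overflow. The true value 2241 − (-3190) = 5431 lies outside [-4096, 4095].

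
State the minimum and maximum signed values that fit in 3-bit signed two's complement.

min = -4, max = 3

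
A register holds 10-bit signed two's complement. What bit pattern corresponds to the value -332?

1010110100

|-332| = 332 = 0101001100 in 10 bits.
Invert the bits: 1010110011. Add 1: 1010110100.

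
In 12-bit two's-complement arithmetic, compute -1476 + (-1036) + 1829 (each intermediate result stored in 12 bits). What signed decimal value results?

-683

-1476 + (-1036) = -2512 → wraps to 1584 (011000110000)
1584 + 1829 = 3413 → wraps to -683 (110101010101)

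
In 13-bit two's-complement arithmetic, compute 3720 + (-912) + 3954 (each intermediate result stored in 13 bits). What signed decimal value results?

-1430

3720 + (-912) = 2808 (0101011111000)
2808 + 3954 = 6762 → wraps to -1430 (1101001101010)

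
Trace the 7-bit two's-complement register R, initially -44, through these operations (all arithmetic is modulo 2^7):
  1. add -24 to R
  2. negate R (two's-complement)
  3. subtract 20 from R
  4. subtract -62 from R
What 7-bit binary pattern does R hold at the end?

1101110

Start: R = -44 = 1010100.
R = -44 + (-24) = -68; wraps to 60 = 0111100
R = −(60) = -60 = 1000100
R = -60 − 20 = -80; wraps to 48 = 0110000
R = 48 − (-62) = 110; wraps to -18 = 1101110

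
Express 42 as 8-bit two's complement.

42 is non-negative, so write it directly in 8 bits: 00101010.

00101010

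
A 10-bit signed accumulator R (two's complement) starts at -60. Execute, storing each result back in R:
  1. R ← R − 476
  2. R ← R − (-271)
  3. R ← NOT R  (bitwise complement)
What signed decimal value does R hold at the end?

Start: R = -60 = 1111000100.
R = -60 − 476 = -536; wraps to 488 = 0111101000
R = 488 − (-271) = 759; wraps to -265 = 1011110111
R = NOT 1011110111 = 0100001000 = 264

264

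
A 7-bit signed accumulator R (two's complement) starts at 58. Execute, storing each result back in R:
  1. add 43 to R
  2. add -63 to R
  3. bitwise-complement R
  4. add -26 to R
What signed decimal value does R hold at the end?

63

Start: R = 58 = 0111010.
R = 58 + 43 = 101; wraps to -27 = 1100101
R = -27 + (-63) = -90; wraps to 38 = 0100110
R = NOT 0100110 = 1011001 = -39
R = -39 + (-26) = -65; wraps to 63 = 0111111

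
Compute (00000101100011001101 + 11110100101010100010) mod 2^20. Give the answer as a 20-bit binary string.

11111010001101101111

  00000101100011001101
+ 11110100101010100010
= 11111010001101101111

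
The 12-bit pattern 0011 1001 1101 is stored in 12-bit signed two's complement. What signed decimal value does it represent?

MSB is 0, so the value is non-negative: 001110011101 = 925.

925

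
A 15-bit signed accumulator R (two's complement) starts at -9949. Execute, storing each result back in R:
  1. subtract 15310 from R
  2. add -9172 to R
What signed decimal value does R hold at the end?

-1663

Start: R = -9949 = 101100100100011.
R = -9949 − 15310 = -25259; wraps to 7509 = 001110101010101
R = 7509 + (-9172) = -1663 = 111100110000001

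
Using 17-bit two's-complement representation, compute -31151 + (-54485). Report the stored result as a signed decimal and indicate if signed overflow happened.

-31151 → 11000011001010001
-54485 → 10010101100101011
  11000011001010001
+ 10010101100101011
= 01011000101111100  (discard carry-out 1)
Result 01011000101111100: MSB = 0 → value 45436.
Both addends are negative but the stored result is non-negative: signed overflow. The true value -31151 + (-54485) = -85636 lies outside [-65536, 65535].

45436; overflow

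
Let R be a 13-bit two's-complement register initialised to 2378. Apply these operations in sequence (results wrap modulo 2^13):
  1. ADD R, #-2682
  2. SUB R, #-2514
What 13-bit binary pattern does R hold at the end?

Start: R = 2378 = 0100101001010.
R = 2378 + (-2682) = -304 = 1111011010000
R = -304 − (-2514) = 2210 = 0100010100010

0100010100010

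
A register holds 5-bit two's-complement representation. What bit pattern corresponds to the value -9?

|-9| = 9 = 01001 in 5 bits.
Invert the bits: 10110. Add 1: 10111.

10111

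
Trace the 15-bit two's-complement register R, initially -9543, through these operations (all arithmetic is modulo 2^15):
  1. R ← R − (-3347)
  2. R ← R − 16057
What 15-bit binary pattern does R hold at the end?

010100100010011

Start: R = -9543 = 101101010111001.
R = -9543 − (-3347) = -6196 = 110011111001100
R = -6196 − 16057 = -22253; wraps to 10515 = 010100100010011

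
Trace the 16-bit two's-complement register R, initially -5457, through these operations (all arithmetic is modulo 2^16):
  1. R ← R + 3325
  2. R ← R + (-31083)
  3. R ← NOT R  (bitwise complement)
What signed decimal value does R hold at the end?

Start: R = -5457 = 1110101010101111.
R = -5457 + 3325 = -2132 = 1111011110101100
R = -2132 + (-31083) = -33215; wraps to 32321 = 0111111001000001
R = NOT 0111111001000001 = 1000000110111110 = -32322

-32322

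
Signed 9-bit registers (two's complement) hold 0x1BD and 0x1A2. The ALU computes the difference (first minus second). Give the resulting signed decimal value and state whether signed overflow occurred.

0x1BD = 110111101 = -67 (signed)
0x1A2 = 110100010 = -94 (signed)
Subtract via negate-and-add: invert 110100010 + 1 = 001011110 (i.e. 94).
  110111101
+ 001011110
= 000011011  (discard carry-out 1)
Result 000011011: MSB = 0 → value 27.
Addends (after negating the subtrahend) have opposite signs, so signed overflow cannot occur.

27; no overflow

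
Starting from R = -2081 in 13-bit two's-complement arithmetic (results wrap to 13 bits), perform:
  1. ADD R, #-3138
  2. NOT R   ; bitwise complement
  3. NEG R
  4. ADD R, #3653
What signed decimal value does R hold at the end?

Start: R = -2081 = 1011111011111.
R = -2081 + (-3138) = -5219; wraps to 2973 = 0101110011101
R = NOT 0101110011101 = 1010001100010 = -2974
R = −(-2974) = 2974 = 0101110011110
R = 2974 + 3653 = 6627; wraps to -1565 = 1100111100011

-1565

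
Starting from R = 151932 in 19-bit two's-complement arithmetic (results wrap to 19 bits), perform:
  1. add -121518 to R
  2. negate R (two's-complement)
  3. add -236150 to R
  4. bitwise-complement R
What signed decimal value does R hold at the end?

-257725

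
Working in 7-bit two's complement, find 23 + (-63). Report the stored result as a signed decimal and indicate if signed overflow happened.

-40; no overflow

23 → 0010111
-63 → 1000001
  0010111
+ 1000001
= 1011000
Result 1011000: MSB = 1 → 88 − 128 = -40.
Addends have opposite signs, so signed overflow cannot occur.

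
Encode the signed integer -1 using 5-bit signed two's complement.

|-1| = 1 = 00001 in 5 bits.
Invert the bits: 11110. Add 1: 11111.
Check: 11111 reads as 31 − 32 = -1.

11111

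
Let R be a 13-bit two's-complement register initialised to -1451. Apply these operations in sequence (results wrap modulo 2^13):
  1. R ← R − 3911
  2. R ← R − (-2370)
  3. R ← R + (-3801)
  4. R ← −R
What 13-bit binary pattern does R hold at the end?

Start: R = -1451 = 1101001010101.
R = -1451 − 3911 = -5362; wraps to 2830 = 0101100001110
R = 2830 − (-2370) = 5200; wraps to -2992 = 1010001010000
R = -2992 + (-3801) = -6793; wraps to 1399 = 0010101110111
R = −(1399) = -1399 = 1101010001001

1101010001001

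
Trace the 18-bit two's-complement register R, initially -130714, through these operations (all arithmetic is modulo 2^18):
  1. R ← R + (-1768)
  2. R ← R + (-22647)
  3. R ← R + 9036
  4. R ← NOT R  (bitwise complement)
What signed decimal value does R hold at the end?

-116052

Start: R = -130714 = 100000000101100110.
R = -130714 + (-1768) = -132482; wraps to 129662 = 011111101001111110
R = 129662 + (-22647) = 107015 = 011010001000000111
R = 107015 + 9036 = 116051 = 011100010101010011
R = NOT 011100010101010011 = 100011101010101100 = -116052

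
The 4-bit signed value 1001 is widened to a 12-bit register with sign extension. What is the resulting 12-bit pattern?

111111111001

MSB of 1001 is 1; replicate it into the new high bits.
11111111|1001 → 111111111001 (still -7).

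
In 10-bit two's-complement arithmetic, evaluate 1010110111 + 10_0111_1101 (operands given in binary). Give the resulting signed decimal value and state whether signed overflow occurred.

1010110111 = -329 (signed)
10_0111_1101 → 1001111101 = -387 (signed)
  1010110111
+ 1001111101
= 0100110100  (discard carry-out 1)
Result 0100110100: MSB = 0 → value 308.
Both addends are negative but the stored result is non-negative: signed overflow. The true value -329 + (-387) = -716 lies outside [-512, 511].

308; overflow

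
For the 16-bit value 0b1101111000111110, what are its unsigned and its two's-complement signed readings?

unsigned = 56894, signed = -8642

Unsigned: 1101111000111110 = 56894.
Signed: MSB=1 → 56894 − 65536 = -8642.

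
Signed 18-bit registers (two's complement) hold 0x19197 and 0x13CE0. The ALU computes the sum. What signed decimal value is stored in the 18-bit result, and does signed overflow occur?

0x19197 = 011001000110010111 = 102807 (signed)
0x13CE0 = 010011110011100000 = 81120 (signed)
  011001000110010111
+ 010011110011100000
= 101100111001110111
Result 101100111001110111: MSB = 1 → 183927 − 262144 = -78217.
Both addends are non-negative but the stored result is negative: signed overflow. The true value 102807 + 81120 = 183927 lies outside [-131072, 131071].

-78217; overflow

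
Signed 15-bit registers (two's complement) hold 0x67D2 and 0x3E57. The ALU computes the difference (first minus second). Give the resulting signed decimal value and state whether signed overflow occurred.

0x67D2 = 110011111010010 = -6190 (signed)
0x3E57 = 011111001010111 = 15959 (signed)
Subtract via negate-and-add: invert 011111001010111 + 1 = 100000110101001 (i.e. -15959).
  110011111010010
+ 100000110101001
= 010100101111011  (discard carry-out 1)
Result 010100101111011: MSB = 0 → value 10619.
Both addends (after negating the subtrahend) are negative but the stored result is non-negative: signed overflow. The true value -6190 − 15959 = -22149 lies outside [-16384, 16383].

10619; overflow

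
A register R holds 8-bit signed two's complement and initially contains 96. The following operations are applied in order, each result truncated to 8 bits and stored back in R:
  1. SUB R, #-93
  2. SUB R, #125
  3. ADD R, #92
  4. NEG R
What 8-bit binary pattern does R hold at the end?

01100100

Start: R = 96 = 01100000.
R = 96 − (-93) = 189; wraps to -67 = 10111101
R = -67 − 125 = -192; wraps to 64 = 01000000
R = 64 + 92 = 156; wraps to -100 = 10011100
R = −(-100) = 100 = 01100100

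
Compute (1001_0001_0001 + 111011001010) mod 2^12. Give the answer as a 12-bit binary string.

011111011011

  100100010001
+ 111011001010
= 011111011011  (discard carry-out 1)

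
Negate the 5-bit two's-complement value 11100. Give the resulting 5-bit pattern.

Invert: 00011. Add 1: 00100.
Check: 11100 = -4, 00100 = 4.

00100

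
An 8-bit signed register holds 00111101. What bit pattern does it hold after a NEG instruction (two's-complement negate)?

Invert: 11000010. Add 1: 11000011.
Check: 00111101 = 61, 11000011 = -61.

11000011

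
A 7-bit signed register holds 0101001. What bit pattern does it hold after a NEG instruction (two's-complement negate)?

1010111

Invert: 1010110. Add 1: 1010111.
Check: 0101001 = 41, 1010111 = -41.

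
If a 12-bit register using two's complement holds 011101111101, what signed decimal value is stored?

1917

MSB is 0, so the value is non-negative: 011101111101 = 1917.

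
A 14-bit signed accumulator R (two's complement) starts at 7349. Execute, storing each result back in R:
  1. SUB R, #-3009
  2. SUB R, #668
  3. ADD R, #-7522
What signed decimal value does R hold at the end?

2168

Start: R = 7349 = 01110010110101.
R = 7349 − (-3009) = 10358; wraps to -6026 = 10100001110110
R = -6026 − 668 = -6694 = 10010111011010
R = -6694 + (-7522) = -14216; wraps to 2168 = 00100001111000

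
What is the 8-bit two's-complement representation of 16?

00010000

16 is non-negative, so write it directly in 8 bits: 00010000.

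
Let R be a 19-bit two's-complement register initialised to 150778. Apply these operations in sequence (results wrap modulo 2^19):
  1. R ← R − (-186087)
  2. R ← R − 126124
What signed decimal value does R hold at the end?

210741

Start: R = 150778 = 0100100110011111010.
R = 150778 − (-186087) = 336865; wraps to -187423 = 1010010001111100001
R = -187423 − 126124 = -313547; wraps to 210741 = 0110011011100110101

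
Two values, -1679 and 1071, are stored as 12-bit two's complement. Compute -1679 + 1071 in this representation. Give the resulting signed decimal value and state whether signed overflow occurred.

-608; no overflow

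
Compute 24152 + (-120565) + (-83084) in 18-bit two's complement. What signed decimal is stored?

82647

24152 + (-120565) = -96413 (101000011101100011)
-96413 + (-83084) = -179497 → wraps to 82647 (010100001011010111)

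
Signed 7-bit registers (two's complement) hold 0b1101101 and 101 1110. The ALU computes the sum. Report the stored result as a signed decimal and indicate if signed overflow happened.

0b1101101 → 1101101 = -19 (signed)
101 1110 → 1011110 = -34 (signed)
  1101101
+ 1011110
= 1001011  (discard carry-out 1)
Result 1001011: MSB = 1 → 75 − 128 = -53.
Both addends are negative and so is the stored result: no signed overflow.

-53; no overflow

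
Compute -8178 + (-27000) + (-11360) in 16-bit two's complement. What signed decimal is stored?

18998

-8178 + (-27000) = -35178 → wraps to 30358 (0111011010010110)
30358 + (-11360) = 18998 (0100101000110110)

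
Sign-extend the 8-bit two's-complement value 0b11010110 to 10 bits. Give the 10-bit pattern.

1111010110

MSB of 11010110 is 1; replicate it into the new high bits.
11|11010110 → 1111010110 (still -42).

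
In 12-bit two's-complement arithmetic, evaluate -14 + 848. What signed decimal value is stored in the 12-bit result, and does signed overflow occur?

834; no overflow

-14 → 111111110010
848 → 001101010000
  111111110010
+ 001101010000
= 001101000010  (discard carry-out 1)
Result 001101000010: MSB = 0 → value 834.
Addends have opposite signs, so signed overflow cannot occur.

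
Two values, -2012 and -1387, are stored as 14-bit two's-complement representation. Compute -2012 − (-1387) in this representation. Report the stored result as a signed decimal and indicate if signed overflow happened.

-625; no overflow

-2012 → 11100000100100
-1387 → 11101010010101
Subtract via negate-and-add: invert 11101010010101 + 1 = 00010101101011 (i.e. 1387).
  11100000100100
+ 00010101101011
= 11110110001111
Result 11110110001111: MSB = 1 → 15759 − 16384 = -625.
Addends (after negating the subtrahend) have opposite signs, so signed overflow cannot occur.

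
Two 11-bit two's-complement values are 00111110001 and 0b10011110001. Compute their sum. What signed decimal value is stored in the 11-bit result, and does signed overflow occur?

-286; no overflow

00111110001 = 497 (signed)
0b10011110001 → 10011110001 = -783 (signed)
  00111110001
+ 10011110001
= 11011100010
Result 11011100010: MSB = 1 → 1762 − 2048 = -286.
Addends have opposite signs, so signed overflow cannot occur.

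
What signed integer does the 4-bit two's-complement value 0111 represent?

7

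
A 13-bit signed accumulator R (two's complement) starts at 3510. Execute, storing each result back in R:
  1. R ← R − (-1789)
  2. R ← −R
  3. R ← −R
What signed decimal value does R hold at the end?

Start: R = 3510 = 0110110110110.
R = 3510 − (-1789) = 5299; wraps to -2893 = 1010010110011
R = −(-2893) = 2893 = 0101101001101
R = −(2893) = -2893 = 1010010110011

-2893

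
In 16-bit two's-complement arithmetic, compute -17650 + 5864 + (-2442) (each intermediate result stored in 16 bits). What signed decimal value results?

-17650 + 5864 = -11786 (1101000111110110)
-11786 + (-2442) = -14228 (1100100001101100)

-14228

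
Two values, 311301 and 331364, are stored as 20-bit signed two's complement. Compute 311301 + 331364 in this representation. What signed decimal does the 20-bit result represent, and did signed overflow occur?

311301 → 01001100000000000101
331364 → 01010000111001100100
  01001100000000000101
+ 01010000111001100100
= 10011100111001101001
Result 10011100111001101001: MSB = 1 → 642665 − 1048576 = -405911.
Both addends are non-negative but the stored result is negative: signed overflow. The true value 311301 + 331364 = 642665 lies outside [-524288, 524287].

-405911; overflow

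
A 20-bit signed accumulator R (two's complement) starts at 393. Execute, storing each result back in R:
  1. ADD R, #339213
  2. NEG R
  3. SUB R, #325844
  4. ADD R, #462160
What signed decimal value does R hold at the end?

-203290

Start: R = 393 = 00000000000110001001.
R = 393 + 339213 = 339606 = 01010010111010010110
R = −(339606) = -339606 = 10101101000101101010
R = -339606 − 325844 = -665450; wraps to 383126 = 01011101100010010110
R = 383126 + 462160 = 845286; wraps to -203290 = 11001110010111100110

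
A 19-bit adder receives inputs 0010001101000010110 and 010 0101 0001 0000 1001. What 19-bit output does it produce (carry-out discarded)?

  0010001101000010110
+ 0100101000100001001
= 0110110101100011111

0110110101100011111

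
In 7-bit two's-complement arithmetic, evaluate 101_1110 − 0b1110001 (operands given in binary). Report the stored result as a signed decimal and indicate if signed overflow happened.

101_1110 → 1011110 = -34 (signed)
0b1110001 → 1110001 = -15 (signed)
Subtract via negate-and-add: invert 1110001 + 1 = 0001111 (i.e. 15).
  1011110
+ 0001111
= 1101101
Result 1101101: MSB = 1 → 109 − 128 = -19.
Addends (after negating the subtrahend) have opposite signs, so signed overflow cannot occur.

-19; no overflow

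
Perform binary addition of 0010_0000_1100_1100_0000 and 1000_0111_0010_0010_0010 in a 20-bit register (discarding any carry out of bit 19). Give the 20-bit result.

  00100000110011000000
+ 10000111001000100010
= 10100111111011100010

10100111111011100010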